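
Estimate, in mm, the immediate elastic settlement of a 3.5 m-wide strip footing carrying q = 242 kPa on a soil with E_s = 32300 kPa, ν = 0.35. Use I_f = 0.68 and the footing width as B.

S_e ≈ 15.6 mm

Immediate (elastic) settlement: S_e = q·B·(1−ν²)/E_s · I_f.
S_e = 242 × 3.5 × (1 − 0.35²) / 32300 × 0.68
    = 242 × 3.5 × 0.8775 / 32300 × 0.68
    = 0.01565 m = 15.65 mm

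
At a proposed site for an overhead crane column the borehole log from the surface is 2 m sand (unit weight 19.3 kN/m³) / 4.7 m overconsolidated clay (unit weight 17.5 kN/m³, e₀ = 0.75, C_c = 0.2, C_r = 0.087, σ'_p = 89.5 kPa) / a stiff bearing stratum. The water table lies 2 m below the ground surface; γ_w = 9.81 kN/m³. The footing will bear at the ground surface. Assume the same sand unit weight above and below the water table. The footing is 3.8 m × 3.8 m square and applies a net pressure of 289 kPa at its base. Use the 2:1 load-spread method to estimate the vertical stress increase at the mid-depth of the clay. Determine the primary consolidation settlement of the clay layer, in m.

Mid-depth of clay below the ground surface: z = 2 + 4.7/2 = 4.35 m.
Total vertical stress at mid-clay: σ_v = 19.3×2 + 17.5×2.35 = 79.725 kPa.
Pore pressure: u = 9.81×(4.35 − 2) = 23.054 kPa.
Initial effective stress: σ'_0 = σ_v − u = 79.725 − 23.054 = 56.671 kPa.
Stress increase at mid-clay by the 2:1 spreading method:
Δσ = qBL/((B+z)(L+z)) = 289×3.8×3.8/((3.8+4.35)(3.8+4.35)) = 62.828 kPa
Final effective stress: σ'_f = 56.671 + 62.828 = 119.5 kPa.
σ'_f = 119.5 > σ'_p = 89.5 kPa, so the stress path crosses the preconsolidation pressure — recompression up to σ'_p, then virgin compression beyond:
S_c = H/(1+e₀)·[C_r·log₁₀(σ'_p/σ'_0) + C_c·log₁₀(σ'_f/σ'_p)]
    = 4.7/1.75 × [0.087×log₁₀(89.5/56.671) + 0.2×log₁₀(119.5/89.5)]
    = 2.6857 × [0.017266 + 0.025109] = 0.1138 m

S_c ≈ 0.114 m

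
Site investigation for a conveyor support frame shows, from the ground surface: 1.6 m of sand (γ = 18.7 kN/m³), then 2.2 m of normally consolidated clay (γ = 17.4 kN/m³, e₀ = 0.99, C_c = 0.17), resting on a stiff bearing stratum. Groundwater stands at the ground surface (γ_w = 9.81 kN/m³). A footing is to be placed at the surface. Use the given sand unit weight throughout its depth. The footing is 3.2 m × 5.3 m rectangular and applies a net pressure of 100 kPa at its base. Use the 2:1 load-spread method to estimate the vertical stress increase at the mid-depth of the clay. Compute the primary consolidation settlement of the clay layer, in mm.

Mid-depth of clay below the ground surface: z = 1.6 + 2.2/2 = 2.7 m.
Total vertical stress at mid-clay: σ_v = 18.7×1.6 + 17.4×1.1 = 49.06 kPa.
Pore pressure: u = 9.81×(2.7 − 0) = 26.487 kPa.
Initial effective stress: σ'_0 = σ_v − u = 49.06 − 26.487 = 22.573 kPa.
Stress increase at mid-clay by the 2:1 spreading method:
Δσ = qBL/((B+z)(L+z)) = 100×3.2×5.3/((3.2+2.7)(5.3+2.7)) = 35.932 kPa
Final effective stress: σ'_f = σ'_0 + Δσ = 22.573 + 35.932 = 58.505 kPa.
Normally consolidated clay, so the full stress increment lies on the virgin compression line:
S_c = C_c·H/(1+e₀)·log₁₀(σ'_f/σ'_0) = 0.17×2.2/(1+0.99)×log₁₀(58.505/22.573)
    = 0.18794 × 0.4136 = 0.07773 m

S_c ≈ 77.7 mm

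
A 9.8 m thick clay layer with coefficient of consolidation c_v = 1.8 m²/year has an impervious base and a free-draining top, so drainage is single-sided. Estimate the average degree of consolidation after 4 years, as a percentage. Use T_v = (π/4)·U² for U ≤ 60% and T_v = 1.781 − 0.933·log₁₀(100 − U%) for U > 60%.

U ≈ 30.9 %

Drainage path length: H_d = H = 9.8 m (single drainage).
T_v = c_v·t/H_d² = 1.8×4/9.8² = 0.074969.
T_v = 0.074969 corresponds to the U ≤ 60% branch:
U = √(4T_v/π) = 0.309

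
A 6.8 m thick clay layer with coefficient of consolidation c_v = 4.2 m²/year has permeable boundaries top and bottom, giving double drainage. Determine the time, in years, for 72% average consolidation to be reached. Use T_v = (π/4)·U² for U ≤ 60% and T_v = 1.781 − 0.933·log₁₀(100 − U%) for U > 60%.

Drainage path length: H_d = H/2 = 3.4 m (double drainage).
U > 60%: T_v = 1.781 − 0.933·log₁₀(100 − 72) = 0.4308.
t = T_v·H_d²/c_v = 0.4308×3.4²/4.2 = 1.186 years.

t ≈ 1.19 years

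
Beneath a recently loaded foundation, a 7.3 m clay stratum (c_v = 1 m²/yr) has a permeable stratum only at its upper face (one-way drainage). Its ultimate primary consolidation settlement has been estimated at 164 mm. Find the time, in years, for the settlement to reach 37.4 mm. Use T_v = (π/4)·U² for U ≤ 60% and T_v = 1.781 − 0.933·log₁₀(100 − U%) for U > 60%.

Drainage path length: H_d = H = 7.3 m (single drainage).
U = S(t)/S_ult = 37.4/164 = 0.228.
U ≤ 60%: T_v = (π/4)·U² = (π/4)×0.22805² = 0.040846.
t = T_v·H_d²/c_v = 0.040846×7.3²/1 = 2.177 years.

t ≈ 2.18 years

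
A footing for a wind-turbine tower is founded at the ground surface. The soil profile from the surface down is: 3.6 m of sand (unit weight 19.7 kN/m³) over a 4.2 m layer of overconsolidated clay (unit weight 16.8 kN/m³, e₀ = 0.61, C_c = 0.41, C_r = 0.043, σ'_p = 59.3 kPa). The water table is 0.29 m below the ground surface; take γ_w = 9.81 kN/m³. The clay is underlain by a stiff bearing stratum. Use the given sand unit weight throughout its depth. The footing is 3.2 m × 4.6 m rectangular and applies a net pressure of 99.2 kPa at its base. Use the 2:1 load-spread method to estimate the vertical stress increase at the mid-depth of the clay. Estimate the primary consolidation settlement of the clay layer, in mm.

Mid-depth of clay below the ground surface: z = 3.6 + 4.2/2 = 5.7 m.
Total vertical stress at mid-clay: σ_v = 19.7×3.6 + 16.8×2.1 = 106.2 kPa.
Pore pressure: u = 9.81×(5.7 − 0.29) = 53.072 kPa.
Initial effective stress: σ'_0 = σ_v − u = 106.2 − 53.072 = 53.128 kPa.
Stress increase at mid-clay by the 2:1 spreading method:
Δσ = qBL/((B+z)(L+z)) = 99.2×3.2×4.6/((3.2+5.7)(4.6+5.7)) = 15.929 kPa
Final effective stress: σ'_f = 53.128 + 15.929 = 69.057 kPa.
σ'_f = 69.057 > σ'_p = 59.3 kPa, so the stress path crosses the preconsolidation pressure — recompression up to σ'_p, then virgin compression beyond:
S_c = H/(1+e₀)·[C_r·log₁₀(σ'_p/σ'_0) + C_c·log₁₀(σ'_f/σ'_p)]
    = 4.2/1.61 × [0.043×log₁₀(59.3/53.128) + 0.41×log₁₀(69.057/59.3)]
    = 2.6087 × [0.0020524 + 0.027123] = 0.07611 m

S_c ≈ 76.1 mm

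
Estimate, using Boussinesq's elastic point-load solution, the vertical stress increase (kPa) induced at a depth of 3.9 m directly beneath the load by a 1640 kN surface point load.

Δσ_z ≈ 51.5 kPa

Boussinesq vertical stress below a point load on an elastic half-space:
Δσ_z = 3P/(2πz²) · [1 + (r/z)²]^(−5/2)
r/z = 0/3.9 = 0; [1+(r/z)²]^(−5/2) = 1.
Δσ_z = 3×1640/(2π×3.9²) × 1 = 51.482 × 1 = 51.48 kPa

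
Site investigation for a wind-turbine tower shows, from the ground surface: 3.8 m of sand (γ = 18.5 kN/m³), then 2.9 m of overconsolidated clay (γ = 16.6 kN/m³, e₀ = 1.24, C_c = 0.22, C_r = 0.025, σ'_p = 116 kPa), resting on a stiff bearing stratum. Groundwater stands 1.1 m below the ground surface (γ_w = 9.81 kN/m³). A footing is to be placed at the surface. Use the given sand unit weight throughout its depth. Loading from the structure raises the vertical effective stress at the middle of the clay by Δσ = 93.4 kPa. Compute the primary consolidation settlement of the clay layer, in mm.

S_c ≈ 40.2 mm

Mid-depth of clay below the ground surface: z = 3.8 + 2.9/2 = 5.25 m.
Total vertical stress at mid-clay: σ_v = 18.5×3.8 + 16.6×1.45 = 94.37 kPa.
Pore pressure: u = 9.81×(5.25 − 1.1) = 40.712 kPa.
Initial effective stress: σ'_0 = σ_v − u = 94.37 − 40.712 = 53.658 kPa.
Final effective stress: σ'_f = 53.658 + 93.4 = 147.06 kPa.
σ'_f = 147.06 > σ'_p = 116 kPa, so the stress path crosses the preconsolidation pressure — recompression up to σ'_p, then virgin compression beyond:
S_c = H/(1+e₀)·[C_r·log₁₀(σ'_p/σ'_0) + C_c·log₁₀(σ'_f/σ'_p)]
    = 2.9/2.24 × [0.025×log₁₀(116/53.658) + 0.22×log₁₀(147.06/116)]
    = 1.2946 × [0.0083706 + 0.022668] = 0.04018 m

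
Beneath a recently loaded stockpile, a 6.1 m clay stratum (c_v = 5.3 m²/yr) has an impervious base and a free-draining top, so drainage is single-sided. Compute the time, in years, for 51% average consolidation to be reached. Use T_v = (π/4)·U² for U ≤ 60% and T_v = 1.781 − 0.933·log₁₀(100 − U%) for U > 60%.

Drainage path length: H_d = H = 6.1 m (single drainage).
U ≤ 60%: T_v = (π/4)·U² = (π/4)×0.51² = 0.20428.
t = T_v·H_d²/c_v = 0.20428×6.1²/5.3 = 1.434 years.

t ≈ 1.43 years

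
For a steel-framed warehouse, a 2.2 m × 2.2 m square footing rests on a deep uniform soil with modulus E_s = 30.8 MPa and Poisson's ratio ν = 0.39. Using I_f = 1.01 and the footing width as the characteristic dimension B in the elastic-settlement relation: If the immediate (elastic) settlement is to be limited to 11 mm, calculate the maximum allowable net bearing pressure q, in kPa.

E_s = 30.8 MPa = 30800 kPa.
S_e = q·B·(1−ν²)/E_s · I_f  ⇒  q = S_e·E_s / (B·(1−ν²)·I_f).
q = 0.011 × 30800 / (2.2 × 0.8479 × 1.01) = 179.8 kPa

q ≈ 180 kPa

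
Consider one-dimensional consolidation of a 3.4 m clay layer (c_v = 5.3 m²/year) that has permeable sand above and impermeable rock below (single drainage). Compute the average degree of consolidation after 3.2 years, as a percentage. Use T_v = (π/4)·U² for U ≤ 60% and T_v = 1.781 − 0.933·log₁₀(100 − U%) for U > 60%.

U ≈ 97.8 %

Drainage path length: H_d = H = 3.4 m (single drainage).
T_v = c_v·t/H_d² = 5.3×3.2/3.4² = 1.4671.
T_v = 1.4671 corresponds to the U > 60% branch:
U = 1 − 10^((1.781 − T_v)/0.933)/100 = 0.9783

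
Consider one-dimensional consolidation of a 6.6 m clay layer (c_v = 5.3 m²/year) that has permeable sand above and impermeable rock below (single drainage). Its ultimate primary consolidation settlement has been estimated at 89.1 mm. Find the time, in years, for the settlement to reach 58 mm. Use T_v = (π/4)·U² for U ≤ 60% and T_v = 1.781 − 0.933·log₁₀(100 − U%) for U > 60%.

t ≈ 2.81 years

Drainage path length: H_d = H = 6.6 m (single drainage).
U = S(t)/S_ult = 58/89.1 = 0.651.
U > 60%: T_v = 1.781 − 0.933·log₁₀(100 − 65.095) = 0.34149.
t = T_v·H_d²/c_v = 0.34149×6.6²/5.3 = 2.807 years.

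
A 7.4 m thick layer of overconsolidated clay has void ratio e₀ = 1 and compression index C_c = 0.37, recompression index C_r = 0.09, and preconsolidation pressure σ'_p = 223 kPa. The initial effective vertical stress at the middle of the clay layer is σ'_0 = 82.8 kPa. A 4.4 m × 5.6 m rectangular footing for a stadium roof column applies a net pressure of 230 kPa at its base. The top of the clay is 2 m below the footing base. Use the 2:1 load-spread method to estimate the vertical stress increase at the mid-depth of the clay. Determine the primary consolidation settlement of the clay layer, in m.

Mid-depth of clay below the footing base: z = 2 + 7.4/2 = 5.7 m.
Stress increase at mid-clay by the 2:1 spreading method:
Δσ = qBL/((B+z)(L+z)) = 230×4.4×5.6/((4.4+5.7)(5.6+5.7)) = 49.656 kPa
Final effective stress: σ'_f = 82.8 + 49.656 = 132.46 kPa.
σ'_f = 132.46 ≤ σ'_p = 223 kPa, so the clay remains overconsolidated and only the recompression index applies:
S_c = C_r·H/(1+e₀)·log₁₀(σ'_f/σ'_0) = 0.09×7.4/2×log₁₀(132.46/82.8)
    = 0.333 × 0.20405 = 0.06795 m

S_c ≈ 0.0679 m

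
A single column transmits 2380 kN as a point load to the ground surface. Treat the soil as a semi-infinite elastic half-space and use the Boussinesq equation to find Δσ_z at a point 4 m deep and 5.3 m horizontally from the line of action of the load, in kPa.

Δσ_z ≈ 5.63 kPa

Boussinesq vertical stress below a point load on an elastic half-space:
Δσ_z = 3P/(2πz²) · [1 + (r/z)²]^(−5/2)
r/z = 5.3/4 = 1.325; [1+(r/z)²]^(−5/2) = 0.079332.
Δσ_z = 3×2380/(2π×4²) × 0.079332 = 71.023 × 0.079332 = 5.634 kPa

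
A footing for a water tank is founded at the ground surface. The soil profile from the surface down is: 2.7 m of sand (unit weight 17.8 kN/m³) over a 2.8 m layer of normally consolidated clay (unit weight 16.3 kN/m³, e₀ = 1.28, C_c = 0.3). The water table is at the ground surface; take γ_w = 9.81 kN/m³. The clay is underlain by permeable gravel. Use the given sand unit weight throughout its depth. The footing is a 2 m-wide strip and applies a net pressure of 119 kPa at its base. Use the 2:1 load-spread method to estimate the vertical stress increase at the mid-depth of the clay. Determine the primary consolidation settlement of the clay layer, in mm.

S_c ≈ 131 mm

Mid-depth of clay below the ground surface: z = 2.7 + 2.8/2 = 4.1 m.
Total vertical stress at mid-clay: σ_v = 17.8×2.7 + 16.3×1.4 = 70.88 kPa.
Pore pressure: u = 9.81×(4.1 − 0) = 40.221 kPa.
Initial effective stress: σ'_0 = σ_v − u = 70.88 − 40.221 = 30.659 kPa.
Stress increase at mid-clay by the 2:1 spreading method:
Δσ = qB/(B+z) = 119×2/(2+4.1) = 39.016 kPa
Final effective stress: σ'_f = σ'_0 + Δσ = 30.659 + 39.016 = 69.675 kPa.
Normally consolidated clay, so the full stress increment lies on the virgin compression line:
S_c = C_c·H/(1+e₀)·log₁₀(σ'_f/σ'_0) = 0.3×2.8/(1+1.28)×log₁₀(69.675/30.659)
    = 0.36842 × 0.35652 = 0.1313 m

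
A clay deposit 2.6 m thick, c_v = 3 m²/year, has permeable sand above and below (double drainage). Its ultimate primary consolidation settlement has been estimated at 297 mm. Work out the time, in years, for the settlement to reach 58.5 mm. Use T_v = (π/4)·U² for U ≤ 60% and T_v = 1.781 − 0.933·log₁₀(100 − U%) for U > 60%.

t ≈ 0.0172 years

Drainage path length: H_d = H/2 = 1.3 m (double drainage).
U = S(t)/S_ult = 58.5/297 = 0.197.
U ≤ 60%: T_v = (π/4)·U² = (π/4)×0.19697² = 0.030471.
t = T_v·H_d²/c_v = 0.030471×1.3²/3 = 0.01717 years.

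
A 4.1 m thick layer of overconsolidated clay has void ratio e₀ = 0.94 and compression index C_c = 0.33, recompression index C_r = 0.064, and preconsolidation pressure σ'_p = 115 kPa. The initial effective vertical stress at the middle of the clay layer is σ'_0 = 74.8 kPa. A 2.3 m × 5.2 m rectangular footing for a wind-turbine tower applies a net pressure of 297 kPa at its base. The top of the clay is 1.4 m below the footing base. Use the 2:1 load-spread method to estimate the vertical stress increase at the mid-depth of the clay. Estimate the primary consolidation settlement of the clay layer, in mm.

Mid-depth of clay below the footing base: z = 1.4 + 4.1/2 = 3.45 m.
Stress increase at mid-clay by the 2:1 spreading method:
Δσ = qBL/((B+z)(L+z)) = 297×2.3×5.2/((2.3+3.45)(5.2+3.45)) = 71.417 kPa
Final effective stress: σ'_f = 74.8 + 71.417 = 146.22 kPa.
σ'_f = 146.22 > σ'_p = 115 kPa, so the stress path crosses the preconsolidation pressure — recompression up to σ'_p, then virgin compression beyond:
S_c = H/(1+e₀)·[C_r·log₁₀(σ'_p/σ'_0) + C_c·log₁₀(σ'_f/σ'_p)]
    = 4.1/1.94 × [0.064×log₁₀(115/74.8) + 0.33×log₁₀(146.22/115)]
    = 2.1134 × [0.011955 + 0.034422] = 0.09801 m

S_c ≈ 98 mm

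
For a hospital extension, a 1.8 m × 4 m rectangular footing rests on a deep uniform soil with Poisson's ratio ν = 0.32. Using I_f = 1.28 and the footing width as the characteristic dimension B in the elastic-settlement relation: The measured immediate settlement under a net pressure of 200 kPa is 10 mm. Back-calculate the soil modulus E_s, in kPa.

E_s ≈ 41400 kPa

S_e = q·B·(1−ν²)/E_s · I_f  ⇒  E_s = q·B·(1−ν²)·I_f / S_e.
E_s = 200 × 1.8 × 0.8976 × 1.28 / 0.01 = 41360 kPa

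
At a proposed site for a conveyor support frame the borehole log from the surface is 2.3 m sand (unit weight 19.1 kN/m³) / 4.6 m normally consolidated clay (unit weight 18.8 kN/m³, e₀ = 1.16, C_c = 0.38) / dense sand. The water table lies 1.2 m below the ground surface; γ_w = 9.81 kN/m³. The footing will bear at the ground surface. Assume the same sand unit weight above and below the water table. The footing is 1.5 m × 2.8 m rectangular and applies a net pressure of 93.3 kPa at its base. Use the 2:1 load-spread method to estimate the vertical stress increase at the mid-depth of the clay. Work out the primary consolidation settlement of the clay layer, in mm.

S_c ≈ 52.6 mm

Mid-depth of clay below the ground surface: z = 2.3 + 4.6/2 = 4.6 m.
Total vertical stress at mid-clay: σ_v = 19.1×2.3 + 18.8×2.3 = 87.17 kPa.
Pore pressure: u = 9.81×(4.6 − 1.2) = 33.354 kPa.
Initial effective stress: σ'_0 = σ_v − u = 87.17 − 33.354 = 53.816 kPa.
Stress increase at mid-clay by the 2:1 spreading method:
Δσ = qBL/((B+z)(L+z)) = 93.3×1.5×2.8/((1.5+4.6)(2.8+4.6)) = 8.681 kPa
Final effective stress: σ'_f = σ'_0 + Δσ = 53.816 + 8.681 = 62.497 kPa.
Normally consolidated clay, so the full stress increment lies on the virgin compression line:
S_c = C_c·H/(1+e₀)·log₁₀(σ'_f/σ'_0) = 0.38×4.6/(1+1.16)×log₁₀(62.497/53.816)
    = 0.80926 × 0.064948 = 0.05256 m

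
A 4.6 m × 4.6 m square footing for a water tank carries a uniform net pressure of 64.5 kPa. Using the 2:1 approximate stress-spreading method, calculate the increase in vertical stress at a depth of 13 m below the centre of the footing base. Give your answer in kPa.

Δσ_z ≈ 4.41 kPa

By the 2:1 method the load spreads at 1 horizontal : 2 vertical, so at depth z the loaded area has grown by z in each plan dimension:
Δσ = qBL/((B+z)(L+z)) = 64.5×4.6×4.6/((4.6+13)(4.6+13)) = 4.4061 kPa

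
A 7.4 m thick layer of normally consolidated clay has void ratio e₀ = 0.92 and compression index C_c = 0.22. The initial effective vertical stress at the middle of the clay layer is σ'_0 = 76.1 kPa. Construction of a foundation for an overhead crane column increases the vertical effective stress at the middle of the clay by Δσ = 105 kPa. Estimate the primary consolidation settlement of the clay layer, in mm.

Final effective stress: σ'_f = σ'_0 + Δσ = 76.1 + 105 = 181.1 kPa.
Normally consolidated clay, so the full stress increment lies on the virgin compression line:
S_c = C_c·H/(1+e₀)·log₁₀(σ'_f/σ'_0) = 0.22×7.4/(1+0.92)×log₁₀(181.1/76.1)
    = 0.84792 × 0.37653 = 0.3193 m

S_c ≈ 319 mm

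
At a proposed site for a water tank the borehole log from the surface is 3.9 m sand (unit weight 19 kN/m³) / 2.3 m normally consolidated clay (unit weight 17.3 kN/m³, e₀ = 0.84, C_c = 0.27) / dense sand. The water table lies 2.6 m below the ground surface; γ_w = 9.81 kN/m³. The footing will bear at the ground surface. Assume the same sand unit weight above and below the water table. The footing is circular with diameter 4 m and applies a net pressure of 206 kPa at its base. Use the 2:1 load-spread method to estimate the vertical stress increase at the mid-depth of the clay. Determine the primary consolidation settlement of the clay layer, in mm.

Mid-depth of clay below the ground surface: z = 3.9 + 2.3/2 = 5.05 m.
Total vertical stress at mid-clay: σ_v = 19×3.9 + 17.3×1.15 = 93.995 kPa.
Pore pressure: u = 9.81×(5.05 − 2.6) = 24.035 kPa.
Initial effective stress: σ'_0 = σ_v − u = 93.995 − 24.035 = 69.96 kPa.
Stress increase at mid-clay by the 2:1 spreading method:
Δσ ≈ qD²/(D+z)² = 206×4²/(4+5.05)² = 40.243 kPa
Final effective stress: σ'_f = σ'_0 + Δσ = 69.96 + 40.243 = 110.2 kPa.
Normally consolidated clay, so the full stress increment lies on the virgin compression line:
S_c = C_c·H/(1+e₀)·log₁₀(σ'_f/σ'_0) = 0.27×2.3/(1+0.84)×log₁₀(110.2/69.96)
    = 0.3375 × 0.19733 = 0.0666 m

S_c ≈ 66.6 mm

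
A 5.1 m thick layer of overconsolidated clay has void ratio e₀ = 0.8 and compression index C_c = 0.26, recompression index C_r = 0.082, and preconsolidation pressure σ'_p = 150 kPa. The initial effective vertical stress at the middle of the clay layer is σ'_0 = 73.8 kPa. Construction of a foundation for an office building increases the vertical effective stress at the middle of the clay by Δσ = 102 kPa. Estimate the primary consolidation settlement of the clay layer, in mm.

Final effective stress: σ'_f = 73.8 + 102 = 175.8 kPa.
σ'_f = 175.8 > σ'_p = 150 kPa, so the stress path crosses the preconsolidation pressure — recompression up to σ'_p, then virgin compression beyond:
S_c = H/(1+e₀)·[C_r·log₁₀(σ'_p/σ'_0) + C_c·log₁₀(σ'_f/σ'_p)]
    = 5.1/1.8 × [0.082×log₁₀(150/73.8) + 0.26×log₁₀(175.8/150)]
    = 2.8333 × [0.025259 + 0.017921] = 0.1223 m

S_c ≈ 122 mm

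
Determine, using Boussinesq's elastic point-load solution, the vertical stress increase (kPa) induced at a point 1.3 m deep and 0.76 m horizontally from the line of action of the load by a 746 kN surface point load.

Boussinesq vertical stress below a point load on an elastic half-space:
Δσ_z = 3P/(2πz²) · [1 + (r/z)²]^(−5/2)
r/z = 0.76/1.3 = 0.58462; [1+(r/z)²]^(−5/2) = 0.47951.
Δσ_z = 3×746/(2π×1.3²) × 0.47951 = 210.76 × 0.47951 = 101.1 kPa

Δσ_z ≈ 101 kPa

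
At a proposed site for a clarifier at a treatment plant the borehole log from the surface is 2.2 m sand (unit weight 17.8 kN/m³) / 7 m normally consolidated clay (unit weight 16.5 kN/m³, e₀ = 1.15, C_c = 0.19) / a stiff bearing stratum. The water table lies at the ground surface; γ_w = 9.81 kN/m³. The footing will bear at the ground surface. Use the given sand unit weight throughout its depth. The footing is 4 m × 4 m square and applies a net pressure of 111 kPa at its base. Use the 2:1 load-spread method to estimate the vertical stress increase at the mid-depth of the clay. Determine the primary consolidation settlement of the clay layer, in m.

S_c ≈ 0.102 m

Mid-depth of clay below the ground surface: z = 2.2 + 7/2 = 5.7 m.
Total vertical stress at mid-clay: σ_v = 17.8×2.2 + 16.5×3.5 = 96.91 kPa.
Pore pressure: u = 9.81×(5.7 − 0) = 55.917 kPa.
Initial effective stress: σ'_0 = σ_v − u = 96.91 − 55.917 = 40.993 kPa.
Stress increase at mid-clay by the 2:1 spreading method:
Δσ = qBL/((B+z)(L+z)) = 111×4×4/((4+5.7)(4+5.7)) = 18.876 kPa
Final effective stress: σ'_f = σ'_0 + Δσ = 40.993 + 18.876 = 59.869 kPa.
Normally consolidated clay, so the full stress increment lies on the virgin compression line:
S_c = C_c·H/(1+e₀)·log₁₀(σ'_f/σ'_0) = 0.19×7/(1+1.15)×log₁₀(59.869/40.993)
    = 0.6186 × 0.16449 = 0.1018 m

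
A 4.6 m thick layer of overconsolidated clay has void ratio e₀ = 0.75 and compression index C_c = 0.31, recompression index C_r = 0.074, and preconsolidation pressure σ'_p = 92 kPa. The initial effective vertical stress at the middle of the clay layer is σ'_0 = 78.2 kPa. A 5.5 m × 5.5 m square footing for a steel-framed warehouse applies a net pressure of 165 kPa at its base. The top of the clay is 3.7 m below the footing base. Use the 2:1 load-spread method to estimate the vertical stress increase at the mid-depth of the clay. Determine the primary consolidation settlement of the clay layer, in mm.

S_c ≈ 95.6 mm

Mid-depth of clay below the footing base: z = 3.7 + 4.6/2 = 6 m.
Stress increase at mid-clay by the 2:1 spreading method:
Δσ = qBL/((B+z)(L+z)) = 165×5.5×5.5/((5.5+6)(5.5+6)) = 37.741 kPa
Final effective stress: σ'_f = 78.2 + 37.741 = 115.94 kPa.
σ'_f = 115.94 > σ'_p = 92 kPa, so the stress path crosses the preconsolidation pressure — recompression up to σ'_p, then virgin compression beyond:
S_c = H/(1+e₀)·[C_r·log₁₀(σ'_p/σ'_0) + C_c·log₁₀(σ'_f/σ'_p)]
    = 4.6/1.75 × [0.074×log₁₀(92/78.2) + 0.31×log₁₀(115.94/92)]
    = 2.6286 × [0.005223 + 0.031138] = 0.09558 m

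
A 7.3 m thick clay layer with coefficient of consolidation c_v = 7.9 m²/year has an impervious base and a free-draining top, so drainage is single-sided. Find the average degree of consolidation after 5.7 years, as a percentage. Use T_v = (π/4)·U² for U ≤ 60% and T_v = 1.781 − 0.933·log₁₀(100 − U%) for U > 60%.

Drainage path length: H_d = H = 7.3 m (single drainage).
T_v = c_v·t/H_d² = 7.9×5.7/7.3² = 0.845.
T_v = 0.845 corresponds to the U > 60% branch:
U = 1 − 10^((1.781 − T_v)/0.933)/100 = 0.8993

U ≈ 89.9 %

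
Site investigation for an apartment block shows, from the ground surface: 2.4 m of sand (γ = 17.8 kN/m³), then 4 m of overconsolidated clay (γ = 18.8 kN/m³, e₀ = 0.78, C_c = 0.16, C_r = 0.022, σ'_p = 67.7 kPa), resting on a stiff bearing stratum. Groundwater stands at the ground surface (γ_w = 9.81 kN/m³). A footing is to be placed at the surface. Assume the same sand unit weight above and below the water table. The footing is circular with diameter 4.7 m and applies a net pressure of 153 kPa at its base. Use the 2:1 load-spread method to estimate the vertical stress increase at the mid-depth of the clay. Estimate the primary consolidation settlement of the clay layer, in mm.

S_c ≈ 34.9 mm

Mid-depth of clay below the ground surface: z = 2.4 + 4/2 = 4.4 m.
Total vertical stress at mid-clay: σ_v = 17.8×2.4 + 18.8×2 = 80.32 kPa.
Pore pressure: u = 9.81×(4.4 − 0) = 43.164 kPa.
Initial effective stress: σ'_0 = σ_v − u = 80.32 − 43.164 = 37.156 kPa.
Stress increase at mid-clay by the 2:1 spreading method:
Δσ ≈ qD²/(D+z)² = 153×4.7²/(4.7+4.4)² = 40.814 kPa
Final effective stress: σ'_f = 37.156 + 40.814 = 77.97 kPa.
σ'_f = 77.97 > σ'_p = 67.7 kPa, so the stress path crosses the preconsolidation pressure — recompression up to σ'_p, then virgin compression beyond:
S_c = H/(1+e₀)·[C_r·log₁₀(σ'_p/σ'_0) + C_c·log₁₀(σ'_f/σ'_p)]
    = 4/1.78 × [0.022×log₁₀(67.7/37.156) + 0.16×log₁₀(77.97/67.7)]
    = 2.2472 × [0.0057323 + 0.0098142] = 0.03494 m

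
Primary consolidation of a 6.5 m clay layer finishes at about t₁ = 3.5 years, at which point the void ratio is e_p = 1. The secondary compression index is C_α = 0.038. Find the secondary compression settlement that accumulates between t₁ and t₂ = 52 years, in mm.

S_s ≈ 145 mm

Secondary compression: S_s = C_α·H/(1+e_p)·log₁₀(t₂/t₁)
S_s = 0.038×6.5/(1+1)×log₁₀(52/3.5)
    = 0.1235 × 1.172 = 0.1447 m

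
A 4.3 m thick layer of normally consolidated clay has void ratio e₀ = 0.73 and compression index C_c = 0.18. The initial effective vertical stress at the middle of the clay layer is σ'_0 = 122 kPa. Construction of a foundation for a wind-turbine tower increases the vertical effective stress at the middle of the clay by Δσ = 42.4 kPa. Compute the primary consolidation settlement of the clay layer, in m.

S_c ≈ 0.058 m

Final effective stress: σ'_f = σ'_0 + Δσ = 122 + 42.4 = 164.4 kPa.
Normally consolidated clay, so the full stress increment lies on the virgin compression line:
S_c = C_c·H/(1+e₀)·log₁₀(σ'_f/σ'_0) = 0.18×4.3/(1+0.73)×log₁₀(164.4/122)
    = 0.4474 × 0.12954 = 0.05796 m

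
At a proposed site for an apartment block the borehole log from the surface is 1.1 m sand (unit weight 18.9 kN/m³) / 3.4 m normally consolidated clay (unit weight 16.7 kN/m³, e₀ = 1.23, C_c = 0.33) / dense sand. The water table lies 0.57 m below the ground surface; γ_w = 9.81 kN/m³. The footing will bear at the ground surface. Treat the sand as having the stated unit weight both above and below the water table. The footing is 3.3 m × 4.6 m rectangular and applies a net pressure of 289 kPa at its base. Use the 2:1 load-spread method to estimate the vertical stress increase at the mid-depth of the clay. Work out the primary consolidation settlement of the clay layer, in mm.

S_c ≈ 332 mm

Mid-depth of clay below the ground surface: z = 1.1 + 3.4/2 = 2.8 m.
Total vertical stress at mid-clay: σ_v = 18.9×1.1 + 16.7×1.7 = 49.18 kPa.
Pore pressure: u = 9.81×(2.8 − 0.57) = 21.876 kPa.
Initial effective stress: σ'_0 = σ_v − u = 49.18 − 21.876 = 27.304 kPa.
Stress increase at mid-clay by the 2:1 spreading method:
Δσ = qBL/((B+z)(L+z)) = 289×3.3×4.6/((3.3+2.8)(4.6+2.8)) = 97.187 kPa
Final effective stress: σ'_f = σ'_0 + Δσ = 27.304 + 97.187 = 124.49 kPa.
Normally consolidated clay, so the full stress increment lies on the virgin compression line:
S_c = C_c·H/(1+e₀)·log₁₀(σ'_f/σ'_0) = 0.33×3.4/(1+1.23)×log₁₀(124.49/27.304)
    = 0.50314 × 0.65891 = 0.3315 m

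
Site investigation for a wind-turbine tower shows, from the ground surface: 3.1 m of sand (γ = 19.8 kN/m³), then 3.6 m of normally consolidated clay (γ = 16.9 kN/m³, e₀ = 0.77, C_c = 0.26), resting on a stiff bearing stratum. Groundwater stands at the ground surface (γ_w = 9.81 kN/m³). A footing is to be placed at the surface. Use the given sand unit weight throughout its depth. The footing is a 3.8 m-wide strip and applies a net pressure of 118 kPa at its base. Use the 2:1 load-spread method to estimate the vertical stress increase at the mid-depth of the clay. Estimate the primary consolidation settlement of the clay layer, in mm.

S_c ≈ 179 mm

Mid-depth of clay below the ground surface: z = 3.1 + 3.6/2 = 4.9 m.
Total vertical stress at mid-clay: σ_v = 19.8×3.1 + 16.9×1.8 = 91.8 kPa.
Pore pressure: u = 9.81×(4.9 − 0) = 48.069 kPa.
Initial effective stress: σ'_0 = σ_v − u = 91.8 − 48.069 = 43.731 kPa.
Stress increase at mid-clay by the 2:1 spreading method:
Δσ = qB/(B+z) = 118×3.8/(3.8+4.9) = 51.54 kPa
Final effective stress: σ'_f = σ'_0 + Δσ = 43.731 + 51.54 = 95.271 kPa.
Normally consolidated clay, so the full stress increment lies on the virgin compression line:
S_c = C_c·H/(1+e₀)·log₁₀(σ'_f/σ'_0) = 0.26×3.6/(1+0.77)×log₁₀(95.271/43.731)
    = 0.52881 × 0.33817 = 0.1788 m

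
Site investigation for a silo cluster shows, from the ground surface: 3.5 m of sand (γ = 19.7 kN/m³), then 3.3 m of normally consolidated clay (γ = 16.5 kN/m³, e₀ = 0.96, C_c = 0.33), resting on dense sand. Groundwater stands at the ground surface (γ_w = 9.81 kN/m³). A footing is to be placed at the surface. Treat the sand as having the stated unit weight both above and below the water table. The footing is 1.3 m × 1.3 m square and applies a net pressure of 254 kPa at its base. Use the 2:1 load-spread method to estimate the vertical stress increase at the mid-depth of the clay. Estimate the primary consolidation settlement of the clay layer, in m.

S_c ≈ 0.0492 m

Mid-depth of clay below the ground surface: z = 3.5 + 3.3/2 = 5.15 m.
Total vertical stress at mid-clay: σ_v = 19.7×3.5 + 16.5×1.65 = 96.175 kPa.
Pore pressure: u = 9.81×(5.15 − 0) = 50.522 kPa.
Initial effective stress: σ'_0 = σ_v − u = 96.175 − 50.522 = 45.653 kPa.
Stress increase at mid-clay by the 2:1 spreading method:
Δσ = qBL/((B+z)(L+z)) = 254×1.3×1.3/((1.3+5.15)(1.3+5.15)) = 10.318 kPa
Final effective stress: σ'_f = σ'_0 + Δσ = 45.653 + 10.318 = 55.971 kPa.
Normally consolidated clay, so the full stress increment lies on the virgin compression line:
S_c = C_c·H/(1+e₀)·log₁₀(σ'_f/σ'_0) = 0.33×3.3/(1+0.96)×log₁₀(55.971/45.653)
    = 0.55561 × 0.088494 = 0.04917 m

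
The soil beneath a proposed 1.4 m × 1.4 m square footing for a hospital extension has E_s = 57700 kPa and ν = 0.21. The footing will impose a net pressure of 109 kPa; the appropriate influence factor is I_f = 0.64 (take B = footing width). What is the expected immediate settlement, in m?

S_e ≈ 0.00162 m

Immediate (elastic) settlement: S_e = q·B·(1−ν²)/E_s · I_f.
S_e = 109 × 1.4 × (1 − 0.21²) / 57700 × 0.64
    = 109 × 1.4 × 0.9559 / 57700 × 0.64
    = 0.001618 m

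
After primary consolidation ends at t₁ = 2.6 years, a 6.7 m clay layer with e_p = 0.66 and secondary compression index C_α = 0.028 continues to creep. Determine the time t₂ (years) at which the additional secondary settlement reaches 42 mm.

t₂ ≈ 6.12 years

S_s = C_α·H/(1+e_p)·log₁₀(t₂/t₁) ⇒ log₁₀(t₂/t₁) = S_s·(1+e_p)/(C_α·H).
log₁₀(t₂/t₁) = 0.042 × (1+0.66) / (0.028×6.7) = 0.3716
t₂ = t₁ × 10^0.3716 = 2.6 × 2.353 = 6.118 years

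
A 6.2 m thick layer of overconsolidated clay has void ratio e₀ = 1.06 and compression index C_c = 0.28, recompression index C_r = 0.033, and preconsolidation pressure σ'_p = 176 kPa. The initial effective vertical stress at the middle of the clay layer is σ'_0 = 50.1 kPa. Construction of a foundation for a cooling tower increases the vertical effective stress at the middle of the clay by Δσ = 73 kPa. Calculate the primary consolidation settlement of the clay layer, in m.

Final effective stress: σ'_f = 50.1 + 73 = 123.1 kPa.
σ'_f = 123.1 ≤ σ'_p = 176 kPa, so the clay remains overconsolidated and only the recompression index applies:
S_c = C_r·H/(1+e₀)·log₁₀(σ'_f/σ'_0) = 0.033×6.2/2.06×log₁₀(123.1/50.1)
    = 0.09932 × 0.39042 = 0.03878 m

S_c ≈ 0.0388 m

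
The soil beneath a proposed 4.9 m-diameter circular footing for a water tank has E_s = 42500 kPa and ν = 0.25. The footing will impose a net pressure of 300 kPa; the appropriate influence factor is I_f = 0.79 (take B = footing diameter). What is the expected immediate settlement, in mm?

Immediate (elastic) settlement: S_e = q·B·(1−ν²)/E_s · I_f.
S_e = 300 × 4.9 × (1 − 0.25²) / 42500 × 0.79
    = 300 × 4.9 × 0.9375 / 42500 × 0.79
    = 0.02562 m = 25.62 mm

S_e ≈ 25.6 mm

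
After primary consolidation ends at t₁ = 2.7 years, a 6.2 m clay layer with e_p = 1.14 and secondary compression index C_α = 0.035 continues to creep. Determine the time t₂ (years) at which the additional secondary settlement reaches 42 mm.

S_s = C_α·H/(1+e_p)·log₁₀(t₂/t₁) ⇒ log₁₀(t₂/t₁) = S_s·(1+e_p)/(C_α·H).
log₁₀(t₂/t₁) = 0.042 × (1+1.14) / (0.035×6.2) = 0.4142
t₂ = t₁ × 10^0.4142 = 2.7 × 2.595 = 7.007 years

t₂ ≈ 7.01 years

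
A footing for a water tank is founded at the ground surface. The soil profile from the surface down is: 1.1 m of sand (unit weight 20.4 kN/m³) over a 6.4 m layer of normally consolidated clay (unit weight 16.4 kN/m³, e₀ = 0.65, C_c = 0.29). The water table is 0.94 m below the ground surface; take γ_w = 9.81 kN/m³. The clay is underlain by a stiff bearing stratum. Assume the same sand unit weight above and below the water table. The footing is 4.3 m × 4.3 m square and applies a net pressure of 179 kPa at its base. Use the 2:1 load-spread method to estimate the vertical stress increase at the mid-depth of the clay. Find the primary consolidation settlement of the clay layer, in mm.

Mid-depth of clay below the ground surface: z = 1.1 + 6.4/2 = 4.3 m.
Total vertical stress at mid-clay: σ_v = 20.4×1.1 + 16.4×3.2 = 74.92 kPa.
Pore pressure: u = 9.81×(4.3 − 0.94) = 32.962 kPa.
Initial effective stress: σ'_0 = σ_v − u = 74.92 − 32.962 = 41.958 kPa.
Stress increase at mid-clay by the 2:1 spreading method:
Δσ = qBL/((B+z)(L+z)) = 179×4.3×4.3/((4.3+4.3)(4.3+4.3)) = 44.75 kPa
Final effective stress: σ'_f = σ'_0 + Δσ = 41.958 + 44.75 = 86.708 kPa.
Normally consolidated clay, so the full stress increment lies on the virgin compression line:
S_c = C_c·H/(1+e₀)·log₁₀(σ'_f/σ'_0) = 0.29×6.4/(1+0.65)×log₁₀(86.708/41.958)
    = 1.1248 × 0.31524 = 0.3546 m

S_c ≈ 355 mm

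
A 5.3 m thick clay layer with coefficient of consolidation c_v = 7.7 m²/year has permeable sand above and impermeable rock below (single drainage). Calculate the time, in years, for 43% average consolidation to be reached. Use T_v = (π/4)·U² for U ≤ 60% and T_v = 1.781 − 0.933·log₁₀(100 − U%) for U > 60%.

Drainage path length: H_d = H = 5.3 m (single drainage).
U ≤ 60%: T_v = (π/4)·U² = (π/4)×0.43² = 0.14522.
t = T_v·H_d²/c_v = 0.14522×5.3²/7.7 = 0.5298 years.

t ≈ 0.53 years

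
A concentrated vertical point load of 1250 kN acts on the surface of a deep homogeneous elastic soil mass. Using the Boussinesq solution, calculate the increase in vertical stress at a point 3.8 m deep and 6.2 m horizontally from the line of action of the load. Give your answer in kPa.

Boussinesq vertical stress below a point load on an elastic half-space:
Δσ_z = 3P/(2πz²) · [1 + (r/z)²]^(−5/2)
r/z = 6.2/3.8 = 1.6316; [1+(r/z)²]^(−5/2) = 0.038966.
Δσ_z = 3×1250/(2π×3.8²) × 0.038966 = 41.332 × 0.038966 = 1.611 kPa

Δσ_z ≈ 1.61 kPa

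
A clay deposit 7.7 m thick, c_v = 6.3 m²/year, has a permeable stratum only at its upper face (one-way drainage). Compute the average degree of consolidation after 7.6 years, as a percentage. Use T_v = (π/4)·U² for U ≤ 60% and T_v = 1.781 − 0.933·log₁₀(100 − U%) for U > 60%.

Drainage path length: H_d = H = 7.7 m (single drainage).
T_v = c_v·t/H_d² = 6.3×7.6/7.7² = 0.80756.
T_v = 0.80756 corresponds to the U > 60% branch:
U = 1 − 10^((1.781 − T_v)/0.933)/100 = 0.8895

U ≈ 89 %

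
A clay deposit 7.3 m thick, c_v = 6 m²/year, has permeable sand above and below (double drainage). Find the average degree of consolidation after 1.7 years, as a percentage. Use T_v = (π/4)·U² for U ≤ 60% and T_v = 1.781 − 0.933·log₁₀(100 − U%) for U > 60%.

Drainage path length: H_d = H/2 = 3.65 m (double drainage).
T_v = c_v·t/H_d² = 6×1.7/3.65² = 0.76562.
T_v = 0.76562 corresponds to the U > 60% branch:
U = 1 − 10^((1.781 − T_v)/0.933)/100 = 0.8775

U ≈ 87.7 %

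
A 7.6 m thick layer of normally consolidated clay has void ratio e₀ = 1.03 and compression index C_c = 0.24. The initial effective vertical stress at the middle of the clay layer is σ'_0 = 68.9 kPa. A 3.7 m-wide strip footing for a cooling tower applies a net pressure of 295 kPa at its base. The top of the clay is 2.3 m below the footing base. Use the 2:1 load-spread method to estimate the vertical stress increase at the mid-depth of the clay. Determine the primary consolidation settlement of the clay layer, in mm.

S_c ≈ 375 mm

Mid-depth of clay below the footing base: z = 2.3 + 7.6/2 = 6.1 m.
Stress increase at mid-clay by the 2:1 spreading method:
Δσ = qB/(B+z) = 295×3.7/(3.7+6.1) = 111.38 kPa
Final effective stress: σ'_f = σ'_0 + Δσ = 68.9 + 111.38 = 180.28 kPa.
Normally consolidated clay, so the full stress increment lies on the virgin compression line:
S_c = C_c·H/(1+e₀)·log₁₀(σ'_f/σ'_0) = 0.24×7.6/(1+1.03)×log₁₀(180.28/68.9)
    = 0.89852 × 0.41773 = 0.3753 m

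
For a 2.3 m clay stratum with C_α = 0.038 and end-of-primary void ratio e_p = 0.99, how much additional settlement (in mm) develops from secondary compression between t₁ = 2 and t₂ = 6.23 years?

S_s ≈ 21.7 mm

Secondary compression: S_s = C_α·H/(1+e_p)·log₁₀(t₂/t₁)
S_s = 0.038×2.3/(1+0.99)×log₁₀(6.23/2)
    = 0.04392 × 0.4935 = 0.02167 m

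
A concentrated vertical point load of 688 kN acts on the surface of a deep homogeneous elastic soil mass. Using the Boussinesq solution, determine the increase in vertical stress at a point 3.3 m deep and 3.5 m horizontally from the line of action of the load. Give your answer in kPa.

Boussinesq vertical stress below a point load on an elastic half-space:
Δσ_z = 3P/(2πz²) · [1 + (r/z)²]^(−5/2)
r/z = 3.5/3.3 = 1.0606; [1+(r/z)²]^(−5/2) = 0.15194.
Δσ_z = 3×688/(2π×3.3²) × 0.15194 = 30.165 × 0.15194 = 4.583 kPa

Δσ_z ≈ 4.58 kPa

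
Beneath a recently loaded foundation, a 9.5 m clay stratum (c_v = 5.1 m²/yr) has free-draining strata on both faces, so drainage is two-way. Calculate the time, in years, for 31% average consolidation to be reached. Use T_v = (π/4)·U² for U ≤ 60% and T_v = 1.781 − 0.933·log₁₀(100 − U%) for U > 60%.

t ≈ 0.334 years

Drainage path length: H_d = H/2 = 4.75 m (double drainage).
U ≤ 60%: T_v = (π/4)·U² = (π/4)×0.31² = 0.075477.
t = T_v·H_d²/c_v = 0.075477×4.75²/5.1 = 0.3339 years.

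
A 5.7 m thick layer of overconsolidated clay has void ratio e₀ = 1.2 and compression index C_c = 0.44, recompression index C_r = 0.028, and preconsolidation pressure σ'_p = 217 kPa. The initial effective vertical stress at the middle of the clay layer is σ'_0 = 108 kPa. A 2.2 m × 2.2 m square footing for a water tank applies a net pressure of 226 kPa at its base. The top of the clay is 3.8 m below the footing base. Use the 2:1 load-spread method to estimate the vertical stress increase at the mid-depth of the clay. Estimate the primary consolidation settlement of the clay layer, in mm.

S_c ≈ 3.83 mm

Mid-depth of clay below the footing base: z = 3.8 + 5.7/2 = 6.65 m.
Stress increase at mid-clay by the 2:1 spreading method:
Δσ = qBL/((B+z)(L+z)) = 226×2.2×2.2/((2.2+6.65)(2.2+6.65)) = 13.966 kPa
Final effective stress: σ'_f = 108 + 13.966 = 121.97 kPa.
σ'_f = 121.97 ≤ σ'_p = 217 kPa, so the clay remains overconsolidated and only the recompression index applies:
S_c = C_r·H/(1+e₀)·log₁₀(σ'_f/σ'_0) = 0.028×5.7/2.2×log₁₀(121.97/108)
    = 0.072545 × 0.052829 = 0.003832 m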